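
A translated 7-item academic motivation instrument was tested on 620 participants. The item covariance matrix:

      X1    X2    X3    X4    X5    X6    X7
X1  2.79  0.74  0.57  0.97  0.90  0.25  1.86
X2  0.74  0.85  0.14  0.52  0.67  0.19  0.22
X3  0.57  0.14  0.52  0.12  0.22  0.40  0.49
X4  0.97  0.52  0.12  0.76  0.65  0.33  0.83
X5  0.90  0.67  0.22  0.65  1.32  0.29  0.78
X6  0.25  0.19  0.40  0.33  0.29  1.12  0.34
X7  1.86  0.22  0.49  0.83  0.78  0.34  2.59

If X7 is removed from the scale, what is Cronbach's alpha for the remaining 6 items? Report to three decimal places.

α = 0.785

Remaining items: X1, X2, X3, X4, X5, X6 (k = 6).
sum of item variances = 2.79 + 0.85 + 0.52 + 0.76 + 1.32 + 1.12 = 7.36
total variance = 7.36 + 2 × 6.96 = 21.28
α (item deleted) = (6/5)·(1 − 7.36/21.28) = 0.785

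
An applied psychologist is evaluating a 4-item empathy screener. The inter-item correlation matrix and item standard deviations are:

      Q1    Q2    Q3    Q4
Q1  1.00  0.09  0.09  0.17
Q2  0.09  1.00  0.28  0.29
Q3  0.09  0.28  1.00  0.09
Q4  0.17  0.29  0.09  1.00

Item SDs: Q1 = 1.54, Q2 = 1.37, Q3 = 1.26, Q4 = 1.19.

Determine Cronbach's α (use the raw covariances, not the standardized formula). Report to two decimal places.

Σσ²ᵢ = 1.54² + 1.37² + 1.26² + 1.19² = 7.2522
Covariances σ_ij = r_ij · s_i · s_j:
  σ(Q1,Q2) = 0.09 × 1.54 × 1.37 = 0.1899
  σ(Q1,Q3) = 0.09 × 1.54 × 1.26 = 0.1746
  σ(Q1,Q4) = 0.17 × 1.54 × 1.19 = 0.3115
  σ(Q2,Q3) = 0.28 × 1.37 × 1.26 = 0.4833
  σ(Q2,Q4) = 0.29 × 1.37 × 1.19 = 0.4728
  σ(Q3,Q4) = 0.09 × 1.26 × 1.19 = 0.1349
σ²_T = Σσ²ᵢ + 2·Σσ_ij = 7.2522 + 2 × 1.7670 = 10.7862
α = (4/3)·(1 − 7.2522/10.7862) = 0.44

α = 0.44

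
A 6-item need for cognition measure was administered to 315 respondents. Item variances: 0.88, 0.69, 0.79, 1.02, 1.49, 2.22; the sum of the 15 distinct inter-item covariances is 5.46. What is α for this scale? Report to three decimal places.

Σσᵢ² = 0.88 + 0.69 + 0.79 + 1.02 + 1.49 + 2.22 = 7.09
Sum of distinct covariances = 5.46
Var(T) = Σσᵢ² + 2·Σcov = 7.09 + 2 × 5.46 = 18.01
α = (6/5)·(1 − 7.09/18.01) = 0.728

α = 0.728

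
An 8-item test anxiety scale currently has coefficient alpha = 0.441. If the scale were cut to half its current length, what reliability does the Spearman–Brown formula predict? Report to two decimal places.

predicted reliability = 0.28

Length factor m = 1/2
α' = m·α / (1 − (1−m)·α)
   = 1/2 × 0.441 / (1 − (1 − 1/2) × 0.441)
   = 0.2205 / 0.7795 = 0.28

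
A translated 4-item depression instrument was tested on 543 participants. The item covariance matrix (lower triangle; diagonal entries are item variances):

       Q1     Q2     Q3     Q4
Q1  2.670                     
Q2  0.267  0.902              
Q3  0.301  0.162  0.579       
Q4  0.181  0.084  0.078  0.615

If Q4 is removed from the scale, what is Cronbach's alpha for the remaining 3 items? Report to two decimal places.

Cronbach's alpha = 0.39

Remaining items: Q1, Q2, Q3 (k = 3).
sum of item variances = 2.670 + 0.902 + 0.579 = 4.151
σ²_T = 4.151 + 2 × 0.730 = 5.611
α (item deleted) = (3/2)·(1 − 4.151/5.611) = 0.39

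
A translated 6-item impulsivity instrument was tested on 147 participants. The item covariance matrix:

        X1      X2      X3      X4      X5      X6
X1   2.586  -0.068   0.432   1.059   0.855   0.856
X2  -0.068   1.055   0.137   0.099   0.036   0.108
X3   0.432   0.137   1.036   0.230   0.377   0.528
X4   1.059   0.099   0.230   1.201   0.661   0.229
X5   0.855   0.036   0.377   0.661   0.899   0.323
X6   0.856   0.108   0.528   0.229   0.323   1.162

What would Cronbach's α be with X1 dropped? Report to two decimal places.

Remaining items: X2, X3, X4, X5, X6 (k = 5).
ΣVar(i) = 1.055 + 1.036 + 1.201 + 0.899 + 1.162 = 5.353
Var(T) = 5.353 + 2 × 2.728 = 10.809
α (item deleted) = (5/4)·(1 − 5.353/10.809) = 0.63

α = 0.63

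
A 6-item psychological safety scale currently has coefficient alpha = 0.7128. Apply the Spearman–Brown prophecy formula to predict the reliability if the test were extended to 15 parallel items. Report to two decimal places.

Length factor m = 15/6 = 2.5000
α' = m·α / (1 + (m−1)·α)
   = 15/6 × 0.7128 / (1 + (15/6 − 1) × 0.7128)
   = 1.7820 / 2.0692 = 0.86

predicted reliability = 0.86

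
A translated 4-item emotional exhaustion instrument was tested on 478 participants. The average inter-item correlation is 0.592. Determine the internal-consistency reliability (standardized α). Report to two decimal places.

α = 0.85

Standardized α = k·r̄ / (1 + (k−1)·r̄) = 4 × 0.592 / (1 + 3 × 0.592)
  = 2.3680 / 2.7760 = 0.85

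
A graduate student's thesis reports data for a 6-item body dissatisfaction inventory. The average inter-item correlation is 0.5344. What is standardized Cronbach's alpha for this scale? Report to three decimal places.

standardized Cronbach's alpha = 0.873

Standardized α = k·r̄ / (1 + (k−1)·r̄) = 6 × 0.5344 / (1 + 5 × 0.5344)
  = 3.2064 / 3.6720 = 0.873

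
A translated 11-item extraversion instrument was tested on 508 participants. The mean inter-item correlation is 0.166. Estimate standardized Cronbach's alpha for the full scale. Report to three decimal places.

standardized Cronbach's alpha = 0.686

Standardized α = k·r̄ / (1 + (k−1)·r̄) = 11 × 0.166 / (1 + 10 × 0.166)
  = 1.8260 / 2.6600 = 0.686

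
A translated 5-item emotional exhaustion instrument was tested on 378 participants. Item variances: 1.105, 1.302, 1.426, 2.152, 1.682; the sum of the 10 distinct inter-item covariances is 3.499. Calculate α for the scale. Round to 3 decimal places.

Σσ²ᵢ = 1.105 + 1.302 + 1.426 + 2.152 + 1.682 = 7.667
Sum of distinct covariances = 3.499
σ²_T = Σσ²ᵢ + 2·Σcov = 7.667 + 2 × 3.499 = 14.665
α = (5/4)·(1 − 7.667/14.665) = 0.596

α = 0.596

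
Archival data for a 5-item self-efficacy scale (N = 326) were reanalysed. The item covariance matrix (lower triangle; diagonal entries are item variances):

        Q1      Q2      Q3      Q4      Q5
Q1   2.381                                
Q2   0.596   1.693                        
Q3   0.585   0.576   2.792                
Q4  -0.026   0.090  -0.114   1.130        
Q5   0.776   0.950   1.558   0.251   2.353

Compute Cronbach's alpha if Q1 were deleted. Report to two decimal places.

α = 0.61

Remaining items: Q2, Q3, Q4, Q5 (k = 4).
sum of item variances = 1.693 + 2.792 + 1.130 + 2.353 = 7.968
Var(T) = 7.968 + 2 × 3.311 = 14.590
α (item deleted) = (4/3)·(1 − 7.968/14.590) = 0.61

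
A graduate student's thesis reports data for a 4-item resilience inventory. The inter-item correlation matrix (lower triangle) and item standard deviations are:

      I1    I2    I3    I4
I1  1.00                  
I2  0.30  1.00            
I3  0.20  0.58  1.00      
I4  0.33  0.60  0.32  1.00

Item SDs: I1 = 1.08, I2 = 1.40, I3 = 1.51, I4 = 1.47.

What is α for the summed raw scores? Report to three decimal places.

α = 0.722

Σσ²ᵢ = 1.08² + 1.40² + 1.51² + 1.47² = 7.5674
Covariances σ_ij = r_ij · s_i · s_j:
  σ(I1,I2) = 0.30 × 1.08 × 1.40 = 0.4536
  σ(I1,I3) = 0.20 × 1.08 × 1.51 = 0.3262
  σ(I1,I4) = 0.33 × 1.08 × 1.47 = 0.5239
  σ(I2,I3) = 0.58 × 1.40 × 1.51 = 1.2261
  σ(I2,I4) = 0.60 × 1.40 × 1.47 = 1.2348
  σ(I3,I4) = 0.32 × 1.51 × 1.47 = 0.7103
σ²_T = Σσ²ᵢ + 2·Σσ_ij = 7.5674 + 2 × 4.4749 = 16.5172
α = (4/3)·(1 − 7.5674/16.5172) = 0.722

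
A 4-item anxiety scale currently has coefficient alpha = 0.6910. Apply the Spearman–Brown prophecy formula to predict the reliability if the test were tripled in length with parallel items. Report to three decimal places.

Length factor m = 3
α' = m·α / (1 + (m−1)·α)
   = 3 × 0.6910 / (1 + (3 − 1) × 0.6910)
   = 2.0730 / 2.3820 = 0.870

predicted reliability = 0.870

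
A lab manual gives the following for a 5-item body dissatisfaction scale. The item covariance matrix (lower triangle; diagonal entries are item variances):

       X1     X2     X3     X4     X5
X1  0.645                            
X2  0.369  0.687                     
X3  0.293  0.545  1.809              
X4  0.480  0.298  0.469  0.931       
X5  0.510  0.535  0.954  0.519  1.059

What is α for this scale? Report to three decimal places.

Σσ²ᵢ = 0.645 + 0.687 + 1.809 + 0.931 + 1.059 = 5.131
Sum of off-diagonal covariances = 4.972
Var(T) = 5.131 + 2 × 4.972 = 15.075
α = (k/(k−1))·(1 − Σσ²ᵢ/Var(T)) = (5/4)·(1 − 5.131/15.075) = 0.825

α = 0.825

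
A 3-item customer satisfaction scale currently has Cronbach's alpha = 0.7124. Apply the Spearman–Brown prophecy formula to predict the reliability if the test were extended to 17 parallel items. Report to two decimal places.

predicted reliability = 0.93

Length factor m = 17/3 = 5.6667
α' = m·α / (1 + (m−1)·α)
   = 17/3 × 0.7124 / (1 + (17/3 − 1) × 0.7124)
   = 4.0369 / 4.3245 = 0.93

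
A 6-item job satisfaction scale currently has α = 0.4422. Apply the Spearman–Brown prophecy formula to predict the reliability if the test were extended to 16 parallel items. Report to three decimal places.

predicted reliability = 0.679

Length factor m = 16/6 = 2.6667
α' = m·α / (1 + (m−1)·α)
   = 16/6 × 0.4422 / (1 + (16/6 − 1) × 0.4422)
   = 1.1792 / 1.7370 = 0.679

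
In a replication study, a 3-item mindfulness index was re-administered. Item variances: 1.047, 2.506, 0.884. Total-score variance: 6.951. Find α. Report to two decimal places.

α = 0.54

Σσᵢ² = 1.047 + 2.506 + 0.884 = 4.437
α = (k/(k−1))·(1 − Σσᵢ²/Var(T)) = (3/2)·(1 − 4.437/6.951) = 0.54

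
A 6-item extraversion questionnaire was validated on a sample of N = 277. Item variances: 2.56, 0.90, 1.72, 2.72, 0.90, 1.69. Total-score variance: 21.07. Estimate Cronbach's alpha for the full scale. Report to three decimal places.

Cronbach's alpha = 0.603

sum of item variances = 2.56 + 0.90 + 1.72 + 2.72 + 0.90 + 1.69 = 10.49
α = (k/(k−1))·(1 − sum of item variances/σ²_T) = (6/5)·(1 − 10.49/21.07) = 0.603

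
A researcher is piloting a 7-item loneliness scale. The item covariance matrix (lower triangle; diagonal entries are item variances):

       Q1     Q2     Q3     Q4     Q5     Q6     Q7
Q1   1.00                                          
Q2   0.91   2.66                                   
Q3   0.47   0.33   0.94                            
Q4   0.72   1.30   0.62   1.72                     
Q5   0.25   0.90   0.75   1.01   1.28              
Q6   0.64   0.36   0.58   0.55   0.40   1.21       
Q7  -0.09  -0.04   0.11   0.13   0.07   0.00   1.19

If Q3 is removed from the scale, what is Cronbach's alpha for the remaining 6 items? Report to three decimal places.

α = 0.733

Remaining items: Q1, Q2, Q4, Q5, Q6, Q7 (k = 6).
Σσᵢ² = 1.00 + 2.66 + 1.72 + 1.28 + 1.21 + 1.19 = 9.06
σ²_total = 9.06 + 2 × 7.11 = 23.28
α (item deleted) = (6/5)·(1 − 9.06/23.28) = 0.733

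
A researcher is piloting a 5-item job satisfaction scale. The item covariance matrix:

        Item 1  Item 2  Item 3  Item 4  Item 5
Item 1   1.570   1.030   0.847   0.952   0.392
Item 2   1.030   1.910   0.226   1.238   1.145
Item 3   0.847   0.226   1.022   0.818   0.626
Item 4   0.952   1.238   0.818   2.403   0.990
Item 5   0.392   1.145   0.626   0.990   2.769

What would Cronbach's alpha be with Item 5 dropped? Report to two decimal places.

α = 0.80

Remaining items: Item 1, Item 2, Item 3, Item 4 (k = 4).
Σσ²ᵢ = 1.570 + 1.910 + 1.022 + 2.403 = 6.905
Var(T) = 6.905 + 2 × 5.111 = 17.127
α (item deleted) = (4/3)·(1 − 6.905/17.127) = 0.80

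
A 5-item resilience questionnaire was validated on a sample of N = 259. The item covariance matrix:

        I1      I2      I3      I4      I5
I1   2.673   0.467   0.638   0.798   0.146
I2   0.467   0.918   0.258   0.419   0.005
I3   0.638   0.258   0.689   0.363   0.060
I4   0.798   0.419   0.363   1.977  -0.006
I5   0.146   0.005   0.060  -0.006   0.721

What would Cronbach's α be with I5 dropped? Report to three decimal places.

Remaining items: I1, I2, I3, I4 (k = 4).
sum of item variances = 2.673 + 0.918 + 0.689 + 1.977 = 6.257
σ²_total = 6.257 + 2 × 2.943 = 12.143
α (item deleted) = (4/3)·(1 − 6.257/12.143) = 0.646

Cronbach's α = 0.646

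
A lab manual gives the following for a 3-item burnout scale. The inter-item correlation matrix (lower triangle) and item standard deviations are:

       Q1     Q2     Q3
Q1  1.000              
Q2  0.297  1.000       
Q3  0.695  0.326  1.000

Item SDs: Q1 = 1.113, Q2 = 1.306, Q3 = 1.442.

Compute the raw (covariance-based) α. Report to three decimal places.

Σσ²ᵢ = 1.113² + 1.306² + 1.442² = 5.0238
Covariances σ_ij = r_ij · s_i · s_j:
  σ(Q1,Q2) = 0.297 × 1.113 × 1.306 = 0.4317
  σ(Q1,Q3) = 0.695 × 1.113 × 1.442 = 1.1154
  σ(Q2,Q3) = 0.326 × 1.306 × 1.442 = 0.6139
σ²_T = Σσ²ᵢ + 2·Σσ_ij = 5.0238 + 2 × 2.1610 = 9.3458
α = (3/2)·(1 − 5.0238/9.3458) = 0.694

α = 0.694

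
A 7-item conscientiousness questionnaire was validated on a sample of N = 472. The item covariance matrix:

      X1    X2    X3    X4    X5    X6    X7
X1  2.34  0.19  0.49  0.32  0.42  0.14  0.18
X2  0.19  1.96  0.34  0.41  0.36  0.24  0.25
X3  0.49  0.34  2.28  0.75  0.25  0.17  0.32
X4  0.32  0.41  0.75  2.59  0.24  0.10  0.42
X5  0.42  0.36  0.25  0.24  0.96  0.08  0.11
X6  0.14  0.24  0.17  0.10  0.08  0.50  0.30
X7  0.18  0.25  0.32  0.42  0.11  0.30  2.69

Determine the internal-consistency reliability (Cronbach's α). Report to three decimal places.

α = 0.557

Σσᵢ² = 2.34 + 1.96 + 2.28 + 2.59 + 0.96 + 0.50 + 2.69 = 13.32
Sum of off-diagonal covariances = 6.08
σ²_T = 13.32 + 2 × 6.08 = 25.48
α = (k/(k−1))·(1 − Σσᵢ²/σ²_T) = (7/6)·(1 − 13.32/25.48) = 0.557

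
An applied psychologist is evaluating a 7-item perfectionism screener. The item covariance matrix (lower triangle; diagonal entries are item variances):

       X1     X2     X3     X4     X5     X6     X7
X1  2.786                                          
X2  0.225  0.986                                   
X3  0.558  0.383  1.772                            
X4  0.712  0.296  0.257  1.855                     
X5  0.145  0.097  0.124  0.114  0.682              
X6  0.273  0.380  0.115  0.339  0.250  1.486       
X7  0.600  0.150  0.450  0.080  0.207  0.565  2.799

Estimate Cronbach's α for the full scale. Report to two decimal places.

ΣVar(i) = 2.786 + 0.986 + 1.772 + 1.855 + 0.682 + 1.486 + 2.799 = 12.366
Sum of the distinct covariances = 6.320
σ²_T = 12.366 + 2 × 6.320 = 25.006
α = (k/(k−1))·(1 − ΣVar(i)/σ²_T) = (7/6)·(1 − 12.366/25.006) = 0.59

Cronbach's α = 0.59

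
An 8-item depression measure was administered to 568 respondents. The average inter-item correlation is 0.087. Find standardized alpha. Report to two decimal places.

α = 0.43

Standardized α = k·r̄ / (1 + (k−1)·r̄) = 8 × 0.087 / (1 + 7 × 0.087)
  = 0.6960 / 1.6090 = 0.43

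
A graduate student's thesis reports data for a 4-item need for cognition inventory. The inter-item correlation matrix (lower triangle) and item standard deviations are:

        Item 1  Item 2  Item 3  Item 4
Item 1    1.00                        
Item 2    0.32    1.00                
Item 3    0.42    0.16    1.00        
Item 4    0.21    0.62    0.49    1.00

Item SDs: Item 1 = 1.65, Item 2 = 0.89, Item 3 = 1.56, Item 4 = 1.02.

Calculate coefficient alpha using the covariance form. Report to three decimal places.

coefficient alpha = 0.664

Σσ²ᵢ = 1.65² + 0.89² + 1.56² + 1.02² = 6.9886
Covariances σ_ij = r_ij · s_i · s_j:
  σ(Item 1,Item 2) = 0.32 × 1.65 × 0.89 = 0.4699
  σ(Item 1,Item 3) = 0.42 × 1.65 × 1.56 = 1.0811
  σ(Item 1,Item 4) = 0.21 × 1.65 × 1.02 = 0.3534
  σ(Item 2,Item 3) = 0.16 × 0.89 × 1.56 = 0.2221
  σ(Item 2,Item 4) = 0.62 × 0.89 × 1.02 = 0.5628
  σ(Item 3,Item 4) = 0.49 × 1.56 × 1.02 = 0.7797
σ²_T = Σσ²ᵢ + 2·Σσ_ij = 6.9886 + 2 × 3.4690 = 13.9266
α = (4/3)·(1 − 6.9886/13.9266) = 0.664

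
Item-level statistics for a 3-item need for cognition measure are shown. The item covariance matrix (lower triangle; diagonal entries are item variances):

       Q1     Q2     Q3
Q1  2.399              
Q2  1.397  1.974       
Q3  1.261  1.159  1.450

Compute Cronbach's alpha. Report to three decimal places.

Σσ²ᵢ = 2.399 + 1.974 + 1.450 = 5.823
Sum of the distinct covariances = 3.817
Var(T) = 5.823 + 2 × 3.817 = 13.457
α = (k/(k−1))·(1 − Σσ²ᵢ/Var(T)) = (3/2)·(1 − 5.823/13.457) = 0.851

α = 0.851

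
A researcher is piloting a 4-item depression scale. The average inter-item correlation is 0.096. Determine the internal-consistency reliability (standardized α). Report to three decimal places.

Standardized α = k·r̄ / (1 + (k−1)·r̄) = 4 × 0.096 / (1 + 3 × 0.096)
  = 0.3840 / 1.2880 = 0.298

α = 0.298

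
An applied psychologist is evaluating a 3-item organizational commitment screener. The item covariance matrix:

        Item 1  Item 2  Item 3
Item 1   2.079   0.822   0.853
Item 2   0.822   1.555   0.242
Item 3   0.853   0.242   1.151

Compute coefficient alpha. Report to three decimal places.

coefficient alpha = 0.667

sum of item variances = 2.079 + 1.555 + 1.151 = 4.785
Σ_{i<j} σ_ij = 1.917
Var(T) = 4.785 + 2 × 1.917 = 8.619
α = (k/(k−1))·(1 − sum of item variances/Var(T)) = (3/2)·(1 − 4.785/8.619) = 0.667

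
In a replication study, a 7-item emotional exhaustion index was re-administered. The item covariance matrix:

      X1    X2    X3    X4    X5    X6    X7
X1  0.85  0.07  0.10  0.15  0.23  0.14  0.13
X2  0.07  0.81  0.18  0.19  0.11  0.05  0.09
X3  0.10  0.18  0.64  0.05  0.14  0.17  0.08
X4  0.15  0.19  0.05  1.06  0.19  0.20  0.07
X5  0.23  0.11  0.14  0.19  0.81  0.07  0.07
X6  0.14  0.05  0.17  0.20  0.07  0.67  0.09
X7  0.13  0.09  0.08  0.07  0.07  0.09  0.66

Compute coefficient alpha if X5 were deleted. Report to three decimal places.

Remaining items: X1, X2, X3, X4, X6, X7 (k = 6).
ΣVar(i) = 0.85 + 0.81 + 0.64 + 1.06 + 0.67 + 0.66 = 4.69
σ²_T = 4.69 + 2 × 1.76 = 8.21
α (item deleted) = (6/5)·(1 − 4.69/8.21) = 0.514

coefficient alpha = 0.514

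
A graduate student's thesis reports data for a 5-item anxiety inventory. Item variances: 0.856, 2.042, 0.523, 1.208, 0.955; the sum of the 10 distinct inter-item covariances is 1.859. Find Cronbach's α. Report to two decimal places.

α = 0.50

sum of item variances = 0.856 + 2.042 + 0.523 + 1.208 + 0.955 = 5.584
Sum of distinct covariances = 1.859
Var(T) = sum of item variances + 2·Σcov = 5.584 + 2 × 1.859 = 9.302
α = (5/4)·(1 − 5.584/9.302) = 0.50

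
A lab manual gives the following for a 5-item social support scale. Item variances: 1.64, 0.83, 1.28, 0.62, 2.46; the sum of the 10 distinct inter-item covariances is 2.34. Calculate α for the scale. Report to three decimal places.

sum of item variances = 1.64 + 0.83 + 1.28 + 0.62 + 2.46 = 6.83
Sum of distinct covariances = 2.34
total variance = sum of item variances + 2·Σcov = 6.83 + 2 × 2.34 = 11.51
α = (5/4)·(1 − 6.83/11.51) = 0.508

α = 0.508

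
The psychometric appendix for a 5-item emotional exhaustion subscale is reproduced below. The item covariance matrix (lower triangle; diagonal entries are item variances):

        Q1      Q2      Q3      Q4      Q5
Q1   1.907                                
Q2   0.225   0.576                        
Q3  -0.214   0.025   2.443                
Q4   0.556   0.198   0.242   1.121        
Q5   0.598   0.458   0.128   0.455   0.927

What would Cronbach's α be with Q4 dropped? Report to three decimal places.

Cronbach's α = 0.392

Remaining items: Q1, Q2, Q3, Q5 (k = 4).
sum of item variances = 1.907 + 0.576 + 2.443 + 0.927 = 5.853
σ²_total = 5.853 + 2 × 1.220 = 8.293
α (item deleted) = (4/3)·(1 − 5.853/8.293) = 0.392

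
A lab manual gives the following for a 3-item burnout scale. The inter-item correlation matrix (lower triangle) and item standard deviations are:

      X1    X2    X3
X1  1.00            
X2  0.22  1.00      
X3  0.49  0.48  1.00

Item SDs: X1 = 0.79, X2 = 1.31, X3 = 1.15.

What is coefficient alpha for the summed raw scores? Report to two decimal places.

α = 0.65

Σσ²ᵢ = 0.79² + 1.31² + 1.15² = 3.6627
Covariances σ_ij = r_ij · s_i · s_j:
  σ(X1,X2) = 0.22 × 0.79 × 1.31 = 0.2277
  σ(X1,X3) = 0.49 × 0.79 × 1.15 = 0.4452
  σ(X2,X3) = 0.48 × 1.31 × 1.15 = 0.7231
σ²_T = Σσ²ᵢ + 2·Σσ_ij = 3.6627 + 2 × 1.3960 = 6.4547
α = (3/2)·(1 − 3.6627/6.4547) = 0.65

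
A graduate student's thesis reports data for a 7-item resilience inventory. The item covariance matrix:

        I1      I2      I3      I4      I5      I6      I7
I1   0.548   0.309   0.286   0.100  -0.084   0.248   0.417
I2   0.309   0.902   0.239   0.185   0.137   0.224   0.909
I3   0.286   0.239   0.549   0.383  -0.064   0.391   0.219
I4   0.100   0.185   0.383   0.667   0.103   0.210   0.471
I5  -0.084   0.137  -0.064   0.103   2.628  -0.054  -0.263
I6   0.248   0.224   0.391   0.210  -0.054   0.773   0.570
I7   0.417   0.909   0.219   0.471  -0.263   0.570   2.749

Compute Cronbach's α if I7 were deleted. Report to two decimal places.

α = 0.56

Remaining items: I1, I2, I3, I4, I5, I6 (k = 6).
sum of item variances = 0.548 + 0.902 + 0.549 + 0.667 + 2.628 + 0.773 = 6.067
σ²_total = 6.067 + 2 × 2.613 = 11.293
α (item deleted) = (6/5)·(1 − 6.067/11.293) = 0.56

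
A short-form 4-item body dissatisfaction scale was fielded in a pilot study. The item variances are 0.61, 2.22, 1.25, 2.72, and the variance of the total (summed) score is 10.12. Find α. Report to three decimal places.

Σσᵢ² = 0.61 + 2.22 + 1.25 + 2.72 = 6.80
α = (k/(k−1))·(1 − Σσᵢ²/σ²_total) = (4/3)·(1 − 6.80/10.12) = 0.437

α = 0.437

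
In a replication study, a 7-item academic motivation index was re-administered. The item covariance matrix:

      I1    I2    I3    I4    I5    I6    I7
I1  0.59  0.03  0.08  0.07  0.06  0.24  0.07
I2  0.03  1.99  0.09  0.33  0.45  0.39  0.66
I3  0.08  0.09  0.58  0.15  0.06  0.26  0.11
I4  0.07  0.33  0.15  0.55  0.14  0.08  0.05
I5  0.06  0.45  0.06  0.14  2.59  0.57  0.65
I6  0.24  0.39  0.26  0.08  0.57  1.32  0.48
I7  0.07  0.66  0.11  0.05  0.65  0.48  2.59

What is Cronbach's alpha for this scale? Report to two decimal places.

Σσ²ᵢ = 0.59 + 1.99 + 0.58 + 0.55 + 2.59 + 1.32 + 2.59 = 10.21
Σ_{i<j} σ_ij = 5.02
total variance = 10.21 + 2 × 5.02 = 20.25
α = (k/(k−1))·(1 − Σσ²ᵢ/total variance) = (7/6)·(1 − 10.21/20.25) = 0.58

Cronbach's alpha = 0.58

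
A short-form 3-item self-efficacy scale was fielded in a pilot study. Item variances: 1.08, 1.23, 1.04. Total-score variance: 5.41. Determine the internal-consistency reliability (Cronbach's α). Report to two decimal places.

Σσ²ᵢ = 1.08 + 1.23 + 1.04 = 3.35
α = (k/(k−1))·(1 − Σσ²ᵢ/Var(T)) = (3/2)·(1 − 3.35/5.41) = 0.57

Cronbach's α = 0.57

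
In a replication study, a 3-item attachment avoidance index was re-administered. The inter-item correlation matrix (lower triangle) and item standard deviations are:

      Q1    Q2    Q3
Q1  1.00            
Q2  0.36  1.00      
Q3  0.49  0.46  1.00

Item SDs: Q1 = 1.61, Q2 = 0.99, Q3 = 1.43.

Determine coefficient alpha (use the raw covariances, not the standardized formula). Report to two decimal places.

coefficient alpha = 0.68

Σσ²ᵢ = 1.61² + 0.99² + 1.43² = 5.6171
Covariances σ_ij = r_ij · s_i · s_j:
  σ(Q1,Q2) = 0.36 × 1.61 × 0.99 = 0.5738
  σ(Q1,Q3) = 0.49 × 1.61 × 1.43 = 1.1281
  σ(Q2,Q3) = 0.46 × 0.99 × 1.43 = 0.6512
σ²_T = Σσ²ᵢ + 2·Σσ_ij = 5.6171 + 2 × 2.3531 = 10.3233
α = (3/2)·(1 − 5.6171/10.3233) = 0.68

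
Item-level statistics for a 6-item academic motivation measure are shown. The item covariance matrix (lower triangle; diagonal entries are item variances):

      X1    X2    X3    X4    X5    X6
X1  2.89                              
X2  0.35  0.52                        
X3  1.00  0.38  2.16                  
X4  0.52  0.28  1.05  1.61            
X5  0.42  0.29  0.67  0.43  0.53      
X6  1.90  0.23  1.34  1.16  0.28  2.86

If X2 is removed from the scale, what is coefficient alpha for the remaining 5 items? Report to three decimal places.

Remaining items: X1, X3, X4, X5, X6 (k = 5).
ΣVar(i) = 2.89 + 2.16 + 1.61 + 0.53 + 2.86 = 10.05
total variance = 10.05 + 2 × 8.77 = 27.59
α (item deleted) = (5/4)·(1 − 10.05/27.59) = 0.795

coefficient alpha = 0.795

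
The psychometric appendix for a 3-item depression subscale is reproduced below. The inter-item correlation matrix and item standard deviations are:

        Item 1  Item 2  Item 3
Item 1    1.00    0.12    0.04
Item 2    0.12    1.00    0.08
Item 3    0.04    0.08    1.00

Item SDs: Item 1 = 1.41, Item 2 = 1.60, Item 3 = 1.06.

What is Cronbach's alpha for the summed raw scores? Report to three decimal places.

Σσ²ᵢ = 1.41² + 1.60² + 1.06² = 5.6717
Covariances σ_ij = r_ij · s_i · s_j:
  σ(Item 1,Item 2) = 0.12 × 1.41 × 1.60 = 0.2707
  σ(Item 1,Item 3) = 0.04 × 1.41 × 1.06 = 0.0598
  σ(Item 2,Item 3) = 0.08 × 1.60 × 1.06 = 0.1357
σ²_T = Σσ²ᵢ + 2·Σσ_ij = 5.6717 + 2 × 0.4662 = 6.6041
α = (3/2)·(1 − 5.6717/6.6041) = 0.212

α = 0.212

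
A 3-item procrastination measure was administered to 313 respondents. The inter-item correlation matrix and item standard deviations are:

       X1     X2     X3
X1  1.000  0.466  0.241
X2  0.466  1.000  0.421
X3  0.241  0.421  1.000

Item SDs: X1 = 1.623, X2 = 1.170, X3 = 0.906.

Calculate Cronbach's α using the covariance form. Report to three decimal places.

α = 0.617

Σσ²ᵢ = 1.623² + 1.170² + 0.906² = 4.8239
Covariances σ_ij = r_ij · s_i · s_j:
  σ(X1,X2) = 0.466 × 1.623 × 1.170 = 0.8849
  σ(X1,X3) = 0.241 × 1.623 × 0.906 = 0.3544
  σ(X2,X3) = 0.421 × 1.170 × 0.906 = 0.4463
σ²_T = Σσ²ᵢ + 2·Σσ_ij = 4.8239 + 2 × 1.6856 = 8.1951
α = (3/2)·(1 − 4.8239/8.1951) = 0.617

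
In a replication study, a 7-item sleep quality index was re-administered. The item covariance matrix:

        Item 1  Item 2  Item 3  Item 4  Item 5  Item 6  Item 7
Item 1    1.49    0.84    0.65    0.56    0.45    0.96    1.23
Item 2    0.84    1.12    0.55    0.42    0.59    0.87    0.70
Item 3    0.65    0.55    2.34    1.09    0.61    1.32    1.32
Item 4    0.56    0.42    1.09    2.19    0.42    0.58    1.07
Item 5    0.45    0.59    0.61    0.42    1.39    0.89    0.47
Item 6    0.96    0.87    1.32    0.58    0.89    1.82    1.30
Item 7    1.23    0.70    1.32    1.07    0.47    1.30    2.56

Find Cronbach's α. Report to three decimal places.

Cronbach's α = 0.844

Σσ²ᵢ = 1.49 + 1.12 + 2.34 + 2.19 + 1.39 + 1.82 + 2.56 = 12.91
Σ_{i<j} σ_ij = 16.89
total variance = 12.91 + 2 × 16.89 = 46.69
α = (k/(k−1))·(1 − Σσ²ᵢ/total variance) = (7/6)·(1 − 12.91/46.69) = 0.844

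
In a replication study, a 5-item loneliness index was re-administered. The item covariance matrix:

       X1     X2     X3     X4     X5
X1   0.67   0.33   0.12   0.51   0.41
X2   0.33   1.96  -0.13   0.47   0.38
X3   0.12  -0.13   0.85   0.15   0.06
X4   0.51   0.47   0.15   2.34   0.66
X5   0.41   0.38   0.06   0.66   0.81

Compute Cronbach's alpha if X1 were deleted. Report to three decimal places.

α = 0.464

Remaining items: X2, X3, X4, X5 (k = 4).
Σσ²ᵢ = 1.96 + 0.85 + 2.34 + 0.81 = 5.96
σ²_total = 5.96 + 2 × 1.59 = 9.14
α (item deleted) = (4/3)·(1 − 5.96/9.14) = 0.464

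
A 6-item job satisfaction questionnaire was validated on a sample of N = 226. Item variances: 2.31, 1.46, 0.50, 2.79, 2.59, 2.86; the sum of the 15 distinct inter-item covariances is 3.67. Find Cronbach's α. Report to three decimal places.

ΣVar(i) = 2.31 + 1.46 + 0.50 + 2.79 + 2.59 + 2.86 = 12.51
Sum of distinct covariances = 3.67
Var(T) = ΣVar(i) + 2·Σcov = 12.51 + 2 × 3.67 = 19.85
α = (6/5)·(1 − 12.51/19.85) = 0.444

α = 0.444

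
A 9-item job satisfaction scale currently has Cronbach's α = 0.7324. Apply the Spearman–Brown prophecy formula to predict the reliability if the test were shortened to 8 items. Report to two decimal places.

predicted reliability = 0.71

Length factor m = 8/9 = 0.8889
α' = m·α / (1 − (1−m)·α)
   = 8/9 × 0.7324 / (1 − (1 − 8/9) × 0.7324)
   = 0.6510 / 0.9186 = 0.71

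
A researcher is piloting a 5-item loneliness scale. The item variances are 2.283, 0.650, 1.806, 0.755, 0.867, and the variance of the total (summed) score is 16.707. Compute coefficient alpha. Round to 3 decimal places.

α = 0.774

Σσᵢ² = 2.283 + 0.650 + 1.806 + 0.755 + 0.867 = 6.361
α = (k/(k−1))·(1 − Σσᵢ²/σ²_total) = (5/4)·(1 − 6.361/16.707) = 0.774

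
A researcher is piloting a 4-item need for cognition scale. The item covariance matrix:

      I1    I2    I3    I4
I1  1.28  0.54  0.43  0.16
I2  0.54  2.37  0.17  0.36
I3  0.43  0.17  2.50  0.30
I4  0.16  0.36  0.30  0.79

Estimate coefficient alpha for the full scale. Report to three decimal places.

ΣVar(i) = 1.28 + 2.37 + 2.50 + 0.79 = 6.94
Sum of off-diagonal covariances = 1.96
total variance = 6.94 + 2 × 1.96 = 10.86
α = (k/(k−1))·(1 − ΣVar(i)/total variance) = (4/3)·(1 − 6.94/10.86) = 0.481

coefficient alpha = 0.481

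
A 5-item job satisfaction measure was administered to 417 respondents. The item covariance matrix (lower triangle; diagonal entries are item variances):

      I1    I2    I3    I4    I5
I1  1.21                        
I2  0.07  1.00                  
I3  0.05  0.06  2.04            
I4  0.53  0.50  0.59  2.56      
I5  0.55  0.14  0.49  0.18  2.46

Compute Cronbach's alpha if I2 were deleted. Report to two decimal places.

Remaining items: I1, I3, I4, I5 (k = 4).
ΣVar(i) = 1.21 + 2.04 + 2.56 + 2.46 = 8.27
total variance = 8.27 + 2 × 2.39 = 13.05
α (item deleted) = (4/3)·(1 − 8.27/13.05) = 0.49

α = 0.49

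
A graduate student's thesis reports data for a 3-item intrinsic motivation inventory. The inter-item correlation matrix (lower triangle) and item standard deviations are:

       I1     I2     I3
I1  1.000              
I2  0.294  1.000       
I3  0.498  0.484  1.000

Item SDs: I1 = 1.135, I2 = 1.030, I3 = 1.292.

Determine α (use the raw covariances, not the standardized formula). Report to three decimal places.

Σσ²ᵢ = 1.135² + 1.030² + 1.292² = 4.0184
Covariances σ_ij = r_ij · s_i · s_j:
  σ(I1,I2) = 0.294 × 1.135 × 1.030 = 0.3437
  σ(I1,I3) = 0.498 × 1.135 × 1.292 = 0.7303
  σ(I2,I3) = 0.484 × 1.030 × 1.292 = 0.6441
σ²_T = Σσ²ᵢ + 2·Σσ_ij = 4.0184 + 2 × 1.7181 = 7.4546
α = (3/2)·(1 − 4.0184/7.4546) = 0.691

α = 0.691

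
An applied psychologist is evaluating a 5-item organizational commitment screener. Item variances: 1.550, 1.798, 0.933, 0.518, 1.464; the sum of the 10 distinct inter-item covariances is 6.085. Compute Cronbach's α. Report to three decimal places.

Σσ²ᵢ = 1.550 + 1.798 + 0.933 + 0.518 + 1.464 = 6.263
Sum of distinct covariances = 6.085
total variance = Σσ²ᵢ + 2·Σcov = 6.263 + 2 × 6.085 = 18.433
α = (5/4)·(1 − 6.263/18.433) = 0.825

Cronbach's α = 0.825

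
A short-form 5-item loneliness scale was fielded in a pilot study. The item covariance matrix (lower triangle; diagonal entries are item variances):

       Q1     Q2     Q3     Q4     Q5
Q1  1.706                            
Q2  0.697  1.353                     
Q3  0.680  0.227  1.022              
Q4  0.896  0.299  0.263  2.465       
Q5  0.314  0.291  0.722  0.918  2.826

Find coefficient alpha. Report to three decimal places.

α = 0.664

Σσᵢ² = 1.706 + 1.353 + 1.022 + 2.465 + 2.826 = 9.372
Σ_{i<j} σ_ij = 5.307
σ²_T = 9.372 + 2 × 5.307 = 19.986
α = (k/(k−1))·(1 − Σσᵢ²/σ²_T) = (5/4)·(1 − 9.372/19.986) = 0.664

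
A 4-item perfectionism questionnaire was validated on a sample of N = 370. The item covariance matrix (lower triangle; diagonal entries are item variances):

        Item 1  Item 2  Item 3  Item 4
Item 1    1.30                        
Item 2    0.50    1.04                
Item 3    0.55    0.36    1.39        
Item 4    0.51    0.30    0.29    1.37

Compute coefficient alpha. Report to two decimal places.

coefficient alpha = 0.66

Σσᵢ² = 1.30 + 1.04 + 1.39 + 1.37 = 5.10
Sum of off-diagonal covariances = 2.51
σ²_T = 5.10 + 2 × 2.51 = 10.12
α = (k/(k−1))·(1 − Σσᵢ²/σ²_T) = (4/3)·(1 − 5.10/10.12) = 0.66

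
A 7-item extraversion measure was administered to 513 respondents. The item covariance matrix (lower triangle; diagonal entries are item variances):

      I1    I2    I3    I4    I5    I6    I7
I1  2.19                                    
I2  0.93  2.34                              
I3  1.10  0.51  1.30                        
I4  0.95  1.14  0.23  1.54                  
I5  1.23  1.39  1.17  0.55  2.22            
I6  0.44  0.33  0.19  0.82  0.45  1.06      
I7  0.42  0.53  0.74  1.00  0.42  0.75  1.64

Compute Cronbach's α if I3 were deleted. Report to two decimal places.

Cronbach's α = 0.81

Remaining items: I1, I2, I4, I5, I6, I7 (k = 6).
ΣVar(i) = 2.19 + 2.34 + 1.54 + 2.22 + 1.06 + 1.64 = 10.99
Var(T) = 10.99 + 2 × 11.35 = 33.69
α (item deleted) = (6/5)·(1 − 10.99/33.69) = 0.81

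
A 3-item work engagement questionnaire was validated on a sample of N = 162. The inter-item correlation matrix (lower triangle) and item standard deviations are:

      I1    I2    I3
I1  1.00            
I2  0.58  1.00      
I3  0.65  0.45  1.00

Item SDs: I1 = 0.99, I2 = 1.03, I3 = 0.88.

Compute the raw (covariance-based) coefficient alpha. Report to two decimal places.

coefficient alpha = 0.79

Σσ²ᵢ = 0.99² + 1.03² + 0.88² = 2.8154
Covariances σ_ij = r_ij · s_i · s_j:
  σ(I1,I2) = 0.58 × 0.99 × 1.03 = 0.5914
  σ(I1,I3) = 0.65 × 0.99 × 0.88 = 0.5663
  σ(I2,I3) = 0.45 × 1.03 × 0.88 = 0.4079
σ²_T = Σσ²ᵢ + 2·Σσ_ij = 2.8154 + 2 × 1.5656 = 5.9466
α = (3/2)·(1 − 2.8154/5.9466) = 0.79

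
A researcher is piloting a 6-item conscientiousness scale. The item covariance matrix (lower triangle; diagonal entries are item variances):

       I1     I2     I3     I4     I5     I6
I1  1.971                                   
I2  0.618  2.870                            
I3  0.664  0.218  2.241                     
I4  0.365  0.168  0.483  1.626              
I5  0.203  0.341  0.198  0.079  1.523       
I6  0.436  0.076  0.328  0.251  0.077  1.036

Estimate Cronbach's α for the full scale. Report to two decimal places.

α = 0.53

ΣVar(i) = 1.971 + 2.870 + 2.241 + 1.626 + 1.523 + 1.036 = 11.267
Σ_{i<j} σ_ij = 4.505
Var(T) = 11.267 + 2 × 4.505 = 20.277
α = (k/(k−1))·(1 − ΣVar(i)/Var(T)) = (6/5)·(1 − 11.267/20.277) = 0.53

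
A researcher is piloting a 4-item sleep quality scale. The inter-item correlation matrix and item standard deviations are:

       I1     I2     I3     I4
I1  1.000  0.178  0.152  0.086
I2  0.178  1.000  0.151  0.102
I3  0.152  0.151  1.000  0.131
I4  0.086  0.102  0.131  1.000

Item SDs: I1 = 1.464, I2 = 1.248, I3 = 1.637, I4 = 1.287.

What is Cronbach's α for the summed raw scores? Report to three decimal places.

Σσ²ᵢ = 1.464² + 1.248² + 1.637² + 1.287² = 8.0369
Covariances σ_ij = r_ij · s_i · s_j:
  σ(I1,I2) = 0.178 × 1.464 × 1.248 = 0.3252
  σ(I1,I3) = 0.152 × 1.464 × 1.637 = 0.3643
  σ(I1,I4) = 0.086 × 1.464 × 1.287 = 0.1620
  σ(I2,I3) = 0.151 × 1.248 × 1.637 = 0.3085
  σ(I2,I4) = 0.102 × 1.248 × 1.287 = 0.1638
  σ(I3,I4) = 0.131 × 1.637 × 1.287 = 0.2760
σ²_T = Σσ²ᵢ + 2·Σσ_ij = 8.0369 + 2 × 1.5998 = 11.2365
α = (4/3)·(1 − 8.0369/11.2365) = 0.380

Cronbach's α = 0.380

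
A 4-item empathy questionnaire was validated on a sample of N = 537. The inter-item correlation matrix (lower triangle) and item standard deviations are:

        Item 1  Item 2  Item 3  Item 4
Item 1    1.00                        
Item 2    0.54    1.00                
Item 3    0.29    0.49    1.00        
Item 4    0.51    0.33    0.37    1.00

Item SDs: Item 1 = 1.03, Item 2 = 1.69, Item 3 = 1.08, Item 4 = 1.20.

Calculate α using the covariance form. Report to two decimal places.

α = 0.73

Σσ²ᵢ = 1.03² + 1.69² + 1.08² + 1.20² = 6.5234
Covariances σ_ij = r_ij · s_i · s_j:
  σ(Item 1,Item 2) = 0.54 × 1.03 × 1.69 = 0.9400
  σ(Item 1,Item 3) = 0.29 × 1.03 × 1.08 = 0.3226
  σ(Item 1,Item 4) = 0.51 × 1.03 × 1.20 = 0.6304
  σ(Item 2,Item 3) = 0.49 × 1.69 × 1.08 = 0.8943
  σ(Item 2,Item 4) = 0.33 × 1.69 × 1.20 = 0.6692
  σ(Item 3,Item 4) = 0.37 × 1.08 × 1.20 = 0.4795
σ²_T = Σσ²ᵢ + 2·Σσ_ij = 6.5234 + 2 × 3.9360 = 14.3954
α = (4/3)·(1 − 6.5234/14.3954) = 0.73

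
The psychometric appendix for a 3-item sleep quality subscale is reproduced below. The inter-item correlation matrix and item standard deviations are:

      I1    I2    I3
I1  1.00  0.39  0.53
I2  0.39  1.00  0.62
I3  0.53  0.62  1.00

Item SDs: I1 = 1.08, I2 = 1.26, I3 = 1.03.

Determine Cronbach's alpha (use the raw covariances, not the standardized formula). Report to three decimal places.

α = 0.753

Σσ²ᵢ = 1.08² + 1.26² + 1.03² = 3.8149
Covariances σ_ij = r_ij · s_i · s_j:
  σ(I1,I2) = 0.39 × 1.08 × 1.26 = 0.5307
  σ(I1,I3) = 0.53 × 1.08 × 1.03 = 0.5896
  σ(I2,I3) = 0.62 × 1.26 × 1.03 = 0.8046
σ²_T = Σσ²ᵢ + 2·Σσ_ij = 3.8149 + 2 × 1.9249 = 7.6647
α = (3/2)·(1 − 3.8149/7.6647) = 0.753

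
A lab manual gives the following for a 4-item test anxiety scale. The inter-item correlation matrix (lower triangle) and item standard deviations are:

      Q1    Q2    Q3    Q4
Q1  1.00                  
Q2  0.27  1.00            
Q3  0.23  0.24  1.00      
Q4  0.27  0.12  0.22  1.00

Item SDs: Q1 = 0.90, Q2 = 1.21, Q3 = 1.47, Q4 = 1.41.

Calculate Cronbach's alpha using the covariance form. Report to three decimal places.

α = 0.516

Σσ²ᵢ = 0.90² + 1.21² + 1.47² + 1.41² = 6.4231
Covariances σ_ij = r_ij · s_i · s_j:
  σ(Q1,Q2) = 0.27 × 0.90 × 1.21 = 0.2940
  σ(Q1,Q3) = 0.23 × 0.90 × 1.47 = 0.3043
  σ(Q1,Q4) = 0.27 × 0.90 × 1.41 = 0.3426
  σ(Q2,Q3) = 0.24 × 1.21 × 1.47 = 0.4269
  σ(Q2,Q4) = 0.12 × 1.21 × 1.41 = 0.2047
  σ(Q3,Q4) = 0.22 × 1.47 × 1.41 = 0.4560
σ²_T = Σσ²ᵢ + 2·Σσ_ij = 6.4231 + 2 × 2.0285 = 10.4801
α = (4/3)·(1 − 6.4231/10.4801) = 0.516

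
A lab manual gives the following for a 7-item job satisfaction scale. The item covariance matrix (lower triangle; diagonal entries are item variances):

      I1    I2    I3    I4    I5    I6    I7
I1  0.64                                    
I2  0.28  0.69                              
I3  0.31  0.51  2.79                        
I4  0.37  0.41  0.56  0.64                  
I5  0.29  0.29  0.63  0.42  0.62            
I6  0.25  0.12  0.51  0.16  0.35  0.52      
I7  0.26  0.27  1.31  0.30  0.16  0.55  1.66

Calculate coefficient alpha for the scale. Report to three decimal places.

α = 0.802

sum of item variances = 0.64 + 0.69 + 2.79 + 0.64 + 0.62 + 0.52 + 1.66 = 7.56
Σ_{i<j} σ_ij = 8.31
Var(T) = 7.56 + 2 × 8.31 = 24.18
α = (k/(k−1))·(1 − sum of item variances/Var(T)) = (7/6)·(1 − 7.56/24.18) = 0.802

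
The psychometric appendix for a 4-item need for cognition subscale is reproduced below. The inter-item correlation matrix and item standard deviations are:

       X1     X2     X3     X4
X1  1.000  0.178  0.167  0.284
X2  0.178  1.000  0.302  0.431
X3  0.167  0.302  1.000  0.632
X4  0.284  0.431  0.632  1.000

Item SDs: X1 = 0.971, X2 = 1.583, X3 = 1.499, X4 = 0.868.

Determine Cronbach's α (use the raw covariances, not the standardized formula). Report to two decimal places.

Cronbach's α = 0.63

Σσ²ᵢ = 0.971² + 1.583² + 1.499² + 0.868² = 6.4492
Covariances σ_ij = r_ij · s_i · s_j:
  σ(X1,X2) = 0.178 × 0.971 × 1.583 = 0.2736
  σ(X1,X3) = 0.167 × 0.971 × 1.499 = 0.2431
  σ(X1,X4) = 0.284 × 0.971 × 0.868 = 0.2394
  σ(X2,X3) = 0.302 × 1.583 × 1.499 = 0.7166
  σ(X2,X4) = 0.431 × 1.583 × 0.868 = 0.5922
  σ(X3,X4) = 0.632 × 1.499 × 0.868 = 0.8223
σ²_T = Σσ²ᵢ + 2·Σσ_ij = 6.4492 + 2 × 2.8872 = 12.2236
α = (4/3)·(1 − 6.4492/12.2236) = 0.63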